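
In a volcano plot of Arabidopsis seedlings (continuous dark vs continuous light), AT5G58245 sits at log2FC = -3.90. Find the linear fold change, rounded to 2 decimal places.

Fold change = 2^(-3.90) = 0.067

0.07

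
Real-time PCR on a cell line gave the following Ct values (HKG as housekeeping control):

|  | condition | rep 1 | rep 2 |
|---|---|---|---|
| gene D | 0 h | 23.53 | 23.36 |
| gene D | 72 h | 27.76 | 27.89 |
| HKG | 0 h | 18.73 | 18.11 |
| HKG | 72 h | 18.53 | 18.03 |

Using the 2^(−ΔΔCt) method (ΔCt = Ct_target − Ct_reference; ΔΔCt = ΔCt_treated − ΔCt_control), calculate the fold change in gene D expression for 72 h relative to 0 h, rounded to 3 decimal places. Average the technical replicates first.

Mean Ct: gene D 0 h 23.445; gene D 72 h 27.825; HKG 0 h 18.420; HKG 72 h 18.280
ΔCt(0 h) = 23.445 − 18.420 = 5.025
ΔCt(72 h) = 27.825 − 18.280 = 9.545
ΔΔCt = 9.545 − 5.025 = 4.520
Fold change = 2^(−4.520) = 0.0436

0.044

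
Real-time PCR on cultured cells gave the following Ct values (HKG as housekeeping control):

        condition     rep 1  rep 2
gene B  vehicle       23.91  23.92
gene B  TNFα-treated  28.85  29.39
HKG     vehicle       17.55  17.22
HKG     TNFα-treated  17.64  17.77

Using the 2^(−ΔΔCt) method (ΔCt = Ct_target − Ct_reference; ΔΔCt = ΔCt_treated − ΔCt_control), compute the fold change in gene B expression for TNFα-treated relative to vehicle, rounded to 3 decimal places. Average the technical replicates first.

0.034

Mean Ct: gene B vehicle 23.915; gene B TNFα-treated 29.120; HKG vehicle 17.385; HKG TNFα-treated 17.705
ΔCt(vehicle) = 23.915 − 17.385 = 6.530
ΔCt(TNFα-treated) = 29.120 − 17.705 = 11.415
ΔΔCt = 11.415 − 6.530 = 4.885
Fold change = 2^(−4.885) = 0.0338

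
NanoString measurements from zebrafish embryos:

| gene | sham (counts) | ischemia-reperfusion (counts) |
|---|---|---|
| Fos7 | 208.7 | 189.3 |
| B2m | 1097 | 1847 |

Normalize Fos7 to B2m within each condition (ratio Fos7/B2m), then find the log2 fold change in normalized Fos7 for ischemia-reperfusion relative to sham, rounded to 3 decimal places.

-0.892

Fos7/B2m (sham) = 208.7 / 1097 = 0.19025
Fos7/B2m (ischemia-reperfusion) = 189.3 / 1847 = 0.10249
Fold change = 0.10249 / 0.19025 = 0.5387
log2(0.5387) = -0.8924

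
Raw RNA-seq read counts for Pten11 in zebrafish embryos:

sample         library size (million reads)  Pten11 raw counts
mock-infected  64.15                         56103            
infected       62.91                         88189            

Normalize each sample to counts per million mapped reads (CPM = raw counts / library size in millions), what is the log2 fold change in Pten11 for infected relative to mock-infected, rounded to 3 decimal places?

0.681

CPM(mock-infected) = 56103 / 64.15 = 874.5596
CPM(infected) = 88189 / 62.91 = 1401.8280
Fold change = 1401.8280 / 874.5596 = 1.60290
log2(1.60290) = 0.6807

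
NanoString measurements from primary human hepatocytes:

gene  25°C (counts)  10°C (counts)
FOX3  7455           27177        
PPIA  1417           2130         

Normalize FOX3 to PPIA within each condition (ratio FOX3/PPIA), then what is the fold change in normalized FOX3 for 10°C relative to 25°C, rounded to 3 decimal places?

2.425

FOX3/PPIA (25°C) = 7455 / 1417 = 5.2611
FOX3/PPIA (10°C) = 27177 / 2130 = 12.759
Fold change = 12.759 / 5.2611 = 2.4252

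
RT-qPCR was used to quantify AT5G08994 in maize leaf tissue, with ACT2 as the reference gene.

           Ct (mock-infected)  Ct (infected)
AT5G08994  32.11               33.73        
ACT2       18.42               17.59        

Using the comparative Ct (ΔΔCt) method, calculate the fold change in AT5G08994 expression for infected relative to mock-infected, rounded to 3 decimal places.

0.183

ΔCt(mock-infected) = 32.110 − 18.420 = 13.690
ΔCt(infected) = 33.730 − 17.590 = 16.140
ΔΔCt = 16.140 − 13.690 = 2.450
Fold change = 2^(−2.450) = 0.1830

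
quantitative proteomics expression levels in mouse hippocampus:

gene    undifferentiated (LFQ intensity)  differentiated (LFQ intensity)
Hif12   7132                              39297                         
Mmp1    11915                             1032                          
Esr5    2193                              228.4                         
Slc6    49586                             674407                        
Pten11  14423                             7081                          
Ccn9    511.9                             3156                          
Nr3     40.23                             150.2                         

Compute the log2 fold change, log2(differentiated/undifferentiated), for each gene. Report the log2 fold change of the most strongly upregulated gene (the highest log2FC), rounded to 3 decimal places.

3.766

log2(39297/7132) = 2.462  (Hif12)
log2(1032/11915) = -3.529  (Mmp1)
log2(228.4/2193) = -3.263  (Esr5)
log2(674407/49586) = 3.766  (Slc6)
log2(7081/14423) = -1.026  (Pten11)
log2(3156/511.9) = 2.624  (Ccn9)
log2(150.2/40.23) = 1.901  (Nr3)
Slc6 is most strongly upregulated.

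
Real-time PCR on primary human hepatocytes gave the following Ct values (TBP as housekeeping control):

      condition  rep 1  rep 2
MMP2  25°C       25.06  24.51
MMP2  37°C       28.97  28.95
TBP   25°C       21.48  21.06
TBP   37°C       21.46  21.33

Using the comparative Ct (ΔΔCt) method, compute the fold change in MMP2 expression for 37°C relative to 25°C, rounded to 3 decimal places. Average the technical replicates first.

Mean Ct: MMP2 25°C 24.785; MMP2 37°C 28.960; TBP 25°C 21.270; TBP 37°C 21.395
ΔCt(25°C) = 24.785 − 21.270 = 3.515
ΔCt(37°C) = 28.960 − 21.395 = 7.565
ΔΔCt = 7.565 − 3.515 = 4.050
Fold change = 2^(−4.050) = 0.0604

0.060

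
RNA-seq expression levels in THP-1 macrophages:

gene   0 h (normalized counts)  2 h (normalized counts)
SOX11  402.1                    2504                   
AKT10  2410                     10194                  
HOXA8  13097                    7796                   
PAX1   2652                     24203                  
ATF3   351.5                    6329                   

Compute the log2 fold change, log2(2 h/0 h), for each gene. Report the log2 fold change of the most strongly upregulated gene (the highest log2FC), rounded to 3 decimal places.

4.170

log2(2504/402.1) = 2.639  (SOX11)
log2(10194/2410) = 2.081  (AKT10)
log2(7796/13097) = -0.748  (HOXA8)
log2(24203/2652) = 3.190  (PAX1)
log2(6329/351.5) = 4.170  (ATF3)
ATF3 is most strongly upregulated.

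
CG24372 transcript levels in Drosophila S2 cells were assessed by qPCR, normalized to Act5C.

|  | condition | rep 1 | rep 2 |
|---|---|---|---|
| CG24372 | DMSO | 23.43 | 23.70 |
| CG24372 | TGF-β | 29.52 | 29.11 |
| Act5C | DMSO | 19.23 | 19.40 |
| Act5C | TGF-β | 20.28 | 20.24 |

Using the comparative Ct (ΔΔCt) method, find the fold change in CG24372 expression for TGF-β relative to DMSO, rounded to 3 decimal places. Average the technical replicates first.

Mean Ct: CG24372 DMSO 23.565; CG24372 TGF-β 29.315; Act5C DMSO 19.315; Act5C TGF-β 20.260
ΔCt(DMSO) = 23.565 − 19.315 = 4.250
ΔCt(TGF-β) = 29.315 − 20.260 = 9.055
ΔΔCt = 9.055 − 4.250 = 4.805
Fold change = 2^(−4.805) = 0.0358

0.036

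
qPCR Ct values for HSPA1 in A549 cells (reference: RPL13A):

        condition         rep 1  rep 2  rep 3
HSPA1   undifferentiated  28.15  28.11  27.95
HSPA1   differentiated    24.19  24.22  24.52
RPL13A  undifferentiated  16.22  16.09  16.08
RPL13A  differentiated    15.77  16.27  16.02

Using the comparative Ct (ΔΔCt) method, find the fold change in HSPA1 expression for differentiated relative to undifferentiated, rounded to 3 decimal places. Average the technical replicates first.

Mean Ct: HSPA1 undifferentiated 28.070; HSPA1 differentiated 24.310; RPL13A undifferentiated 16.130; RPL13A differentiated 16.020
ΔCt(undifferentiated) = 28.070 − 16.130 = 11.940
ΔCt(differentiated) = 24.310 − 16.020 = 8.290
ΔΔCt = 8.290 − 11.940 = -3.650
Fold change = 2^(−(-3.650)) = 2^3.650 = 12.5533

12.553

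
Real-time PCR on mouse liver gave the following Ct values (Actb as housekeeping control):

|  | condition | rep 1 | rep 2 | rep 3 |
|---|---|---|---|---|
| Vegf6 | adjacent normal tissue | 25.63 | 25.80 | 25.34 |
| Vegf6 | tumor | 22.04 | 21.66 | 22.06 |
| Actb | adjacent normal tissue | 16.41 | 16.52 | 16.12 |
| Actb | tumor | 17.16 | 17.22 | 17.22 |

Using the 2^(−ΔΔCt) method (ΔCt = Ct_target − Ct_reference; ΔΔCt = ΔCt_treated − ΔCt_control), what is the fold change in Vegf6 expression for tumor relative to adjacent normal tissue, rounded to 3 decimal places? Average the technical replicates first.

Mean Ct: Vegf6 adjacent normal tissue 25.590; Vegf6 tumor 21.920; Actb adjacent normal tissue 16.350; Actb tumor 17.200
ΔCt(adjacent normal tissue) = 25.590 − 16.350 = 9.240
ΔCt(tumor) = 21.920 − 17.200 = 4.720
ΔΔCt = 4.720 − 9.240 = -4.520
Fold change = 2^(−(-4.520)) = 2^4.520 = 22.9433

22.943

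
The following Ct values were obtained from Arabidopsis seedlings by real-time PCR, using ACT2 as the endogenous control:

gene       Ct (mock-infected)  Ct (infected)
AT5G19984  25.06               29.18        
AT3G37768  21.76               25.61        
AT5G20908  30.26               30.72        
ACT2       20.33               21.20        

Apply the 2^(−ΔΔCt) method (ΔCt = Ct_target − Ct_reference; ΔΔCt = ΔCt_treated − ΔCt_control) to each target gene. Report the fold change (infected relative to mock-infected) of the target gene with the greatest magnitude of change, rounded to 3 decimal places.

AT5G19984: ΔΔCt = (29.18−21.20) − (25.06−20.33) = 7.98 − 4.73 = 3.25; fold change = 2^-3.25 = 0.105
AT3G37768: ΔΔCt = (25.61−21.20) − (21.76−20.33) = 4.41 − 1.43 = 2.98; fold change = 2^-2.98 = 0.127
AT5G20908: ΔΔCt = (30.72−21.20) − (30.26−20.33) = 9.52 − 9.93 = -0.41; fold change = 2^0.41 = 1.329
AT5G19984 has the largest |ΔΔCt| = 3.25.

0.105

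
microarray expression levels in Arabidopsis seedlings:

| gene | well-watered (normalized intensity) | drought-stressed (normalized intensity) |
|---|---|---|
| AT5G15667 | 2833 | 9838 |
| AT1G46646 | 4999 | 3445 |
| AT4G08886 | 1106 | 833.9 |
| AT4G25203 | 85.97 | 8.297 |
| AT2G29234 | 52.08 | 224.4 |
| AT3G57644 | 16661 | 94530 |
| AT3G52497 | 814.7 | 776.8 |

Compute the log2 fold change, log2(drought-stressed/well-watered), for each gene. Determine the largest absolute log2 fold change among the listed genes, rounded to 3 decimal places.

log2(9838/2833) = 1.796  (AT5G15667)
log2(3445/4999) = -0.537  (AT1G46646)
log2(833.9/1106) = -0.407  (AT4G08886)
log2(8.297/85.97) = -3.373  (AT4G25203)
log2(224.4/52.08) = 2.107  (AT2G29234)
log2(94530/16661) = 2.504  (AT3G57644)
log2(776.8/814.7) = -0.069  (AT3G52497)
The largest magnitude belongs to AT4G25203.

3.373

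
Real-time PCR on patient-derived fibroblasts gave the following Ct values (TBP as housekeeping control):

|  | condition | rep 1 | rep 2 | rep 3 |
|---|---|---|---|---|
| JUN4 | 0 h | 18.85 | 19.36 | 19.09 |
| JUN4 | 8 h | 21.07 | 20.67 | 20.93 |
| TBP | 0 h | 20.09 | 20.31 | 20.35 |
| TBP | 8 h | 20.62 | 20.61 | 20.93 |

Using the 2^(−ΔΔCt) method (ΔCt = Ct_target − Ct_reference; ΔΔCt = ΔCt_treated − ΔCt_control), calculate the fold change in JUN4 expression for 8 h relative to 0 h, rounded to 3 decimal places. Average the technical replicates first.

0.401

Mean Ct: JUN4 0 h 19.100; JUN4 8 h 20.890; TBP 0 h 20.250; TBP 8 h 20.720
ΔCt(0 h) = 19.100 − 20.250 = -1.150
ΔCt(8 h) = 20.890 − 20.720 = 0.170
ΔΔCt = 0.170 − (-1.150) = 1.320
Fold change = 2^(−1.320) = 0.4005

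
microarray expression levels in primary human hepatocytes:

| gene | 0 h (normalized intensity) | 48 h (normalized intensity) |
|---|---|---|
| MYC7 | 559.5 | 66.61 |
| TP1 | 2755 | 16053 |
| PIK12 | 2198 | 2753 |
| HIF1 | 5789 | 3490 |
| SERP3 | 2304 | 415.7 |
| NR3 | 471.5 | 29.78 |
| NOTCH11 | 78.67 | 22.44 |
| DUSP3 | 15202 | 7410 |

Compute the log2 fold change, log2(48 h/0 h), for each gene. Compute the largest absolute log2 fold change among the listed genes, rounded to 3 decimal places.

3.985

log2(66.61/559.5) = -3.070  (MYC7)
log2(16053/2755) = 2.543  (TP1)
log2(2753/2198) = 0.325  (PIK12)
log2(3490/5789) = -0.730  (HIF1)
log2(415.7/2304) = -2.471  (SERP3)
log2(29.78/471.5) = -3.985  (NR3)
log2(22.44/78.67) = -1.810  (NOTCH11)
log2(7410/15202) = -1.037  (DUSP3)
The largest magnitude belongs to NR3.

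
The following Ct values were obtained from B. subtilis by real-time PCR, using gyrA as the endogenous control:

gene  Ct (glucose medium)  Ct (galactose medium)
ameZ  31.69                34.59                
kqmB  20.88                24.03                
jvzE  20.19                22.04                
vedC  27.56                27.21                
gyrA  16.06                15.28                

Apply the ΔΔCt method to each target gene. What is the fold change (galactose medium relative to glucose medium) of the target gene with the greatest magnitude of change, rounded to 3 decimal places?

0.066

ameZ: ΔΔCt = (34.59−15.28) − (31.69−16.06) = 19.31 − 15.63 = 3.68; fold change = 2^-3.68 = 0.078
kqmB: ΔΔCt = (24.03−15.28) − (20.88−16.06) = 8.75 − 4.82 = 3.93; fold change = 2^-3.93 = 0.066
jvzE: ΔΔCt = (22.04−15.28) − (20.19−16.06) = 6.76 − 4.13 = 2.63; fold change = 2^-2.63 = 0.162
vedC: ΔΔCt = (27.21−15.28) − (27.56−16.06) = 11.93 − 11.50 = 0.43; fold change = 2^-0.43 = 0.742
kqmB has the largest |ΔΔCt| = 3.93.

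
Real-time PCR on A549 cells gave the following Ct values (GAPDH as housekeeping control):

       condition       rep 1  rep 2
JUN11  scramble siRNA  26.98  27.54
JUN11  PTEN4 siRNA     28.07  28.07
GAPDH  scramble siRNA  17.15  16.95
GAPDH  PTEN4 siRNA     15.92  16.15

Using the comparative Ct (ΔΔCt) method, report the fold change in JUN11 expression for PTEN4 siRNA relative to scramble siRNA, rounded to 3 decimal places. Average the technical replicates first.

Mean Ct: JUN11 scramble siRNA 27.260; JUN11 PTEN4 siRNA 28.070; GAPDH scramble siRNA 17.050; GAPDH PTEN4 siRNA 16.035
ΔCt(scramble siRNA) = 27.260 − 17.050 = 10.210
ΔCt(PTEN4 siRNA) = 28.070 − 16.035 = 12.035
ΔΔCt = 12.035 − 10.210 = 1.825
Fold change = 2^(−1.825) = 0.2822

0.282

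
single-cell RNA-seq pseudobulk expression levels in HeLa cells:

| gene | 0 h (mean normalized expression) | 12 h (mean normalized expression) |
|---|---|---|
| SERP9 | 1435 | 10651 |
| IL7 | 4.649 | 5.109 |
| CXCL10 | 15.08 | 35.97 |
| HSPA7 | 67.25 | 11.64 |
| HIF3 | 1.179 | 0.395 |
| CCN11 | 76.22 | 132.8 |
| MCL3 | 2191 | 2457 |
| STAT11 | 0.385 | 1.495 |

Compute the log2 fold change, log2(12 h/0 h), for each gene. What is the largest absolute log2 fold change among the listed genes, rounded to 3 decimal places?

log2(10651/1435) = 2.892  (SERP9)
log2(5.109/4.649) = 0.136  (IL7)
log2(35.97/15.08) = 1.254  (CXCL10)
log2(11.64/67.25) = -2.530  (HSPA7)
log2(0.395/1.179) = -1.578  (HIF3)
log2(132.8/76.22) = 0.801  (CCN11)
log2(2457/2191) = 0.165  (MCL3)
log2(1.495/0.385) = 1.957  (STAT11)
The largest magnitude belongs to SERP9.

2.892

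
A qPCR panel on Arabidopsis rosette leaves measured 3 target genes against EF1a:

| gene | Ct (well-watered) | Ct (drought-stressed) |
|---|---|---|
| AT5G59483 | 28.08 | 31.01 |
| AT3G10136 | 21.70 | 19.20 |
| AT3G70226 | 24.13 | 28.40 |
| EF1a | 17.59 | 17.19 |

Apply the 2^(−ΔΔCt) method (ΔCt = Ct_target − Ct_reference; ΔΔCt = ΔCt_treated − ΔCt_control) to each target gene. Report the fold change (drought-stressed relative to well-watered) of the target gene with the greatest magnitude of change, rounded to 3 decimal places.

0.039

AT5G59483: ΔΔCt = (31.01−17.19) − (28.08−17.59) = 13.82 − 10.49 = 3.33; fold change = 2^-3.33 = 0.099
AT3G10136: ΔΔCt = (19.20−17.19) − (21.70−17.59) = 2.01 − 4.11 = -2.10; fold change = 2^2.10 = 4.287
AT3G70226: ΔΔCt = (28.40−17.19) − (24.13−17.59) = 11.21 − 6.54 = 4.67; fold change = 2^-4.67 = 0.039
AT3G70226 has the largest |ΔΔCt| = 4.67.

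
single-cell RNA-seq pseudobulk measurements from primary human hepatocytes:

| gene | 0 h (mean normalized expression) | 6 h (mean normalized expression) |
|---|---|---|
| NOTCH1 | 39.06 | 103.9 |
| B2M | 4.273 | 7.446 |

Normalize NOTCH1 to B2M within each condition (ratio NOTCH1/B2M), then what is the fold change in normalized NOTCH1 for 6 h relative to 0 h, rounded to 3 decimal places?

NOTCH1/B2M (0 h) = 39.06 / 4.273 = 9.1411
NOTCH1/B2M (6 h) = 103.9 / 7.446 = 13.954
Fold change = 13.954 / 9.1411 = 1.5265

1.526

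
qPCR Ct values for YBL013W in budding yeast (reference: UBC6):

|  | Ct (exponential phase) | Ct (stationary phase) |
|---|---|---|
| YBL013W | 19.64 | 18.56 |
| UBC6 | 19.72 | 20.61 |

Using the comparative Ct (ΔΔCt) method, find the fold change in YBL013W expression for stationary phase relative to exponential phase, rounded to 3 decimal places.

3.918

ΔCt(exponential phase) = 19.640 − 19.720 = -0.080
ΔCt(stationary phase) = 18.560 − 20.610 = -2.050
ΔΔCt = -2.050 − (-0.080) = -1.970
Fold change = 2^(−(-1.970)) = 2^1.970 = 3.9177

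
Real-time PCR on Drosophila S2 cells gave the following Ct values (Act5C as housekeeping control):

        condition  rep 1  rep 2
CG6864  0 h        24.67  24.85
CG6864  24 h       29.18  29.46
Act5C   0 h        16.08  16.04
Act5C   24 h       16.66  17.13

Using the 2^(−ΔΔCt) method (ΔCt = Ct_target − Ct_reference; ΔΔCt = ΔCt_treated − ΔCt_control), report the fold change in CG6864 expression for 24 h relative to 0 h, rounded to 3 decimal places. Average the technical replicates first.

0.076

Mean Ct: CG6864 0 h 24.760; CG6864 24 h 29.320; Act5C 0 h 16.060; Act5C 24 h 16.895
ΔCt(0 h) = 24.760 − 16.060 = 8.700
ΔCt(24 h) = 29.320 − 16.895 = 12.425
ΔΔCt = 12.425 − 8.700 = 3.725
Fold change = 2^(−3.725) = 0.0756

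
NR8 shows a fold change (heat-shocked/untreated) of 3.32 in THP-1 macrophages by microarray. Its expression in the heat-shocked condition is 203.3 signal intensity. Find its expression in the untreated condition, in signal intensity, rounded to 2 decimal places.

61.23

untreated expression = 203.3 / 3.32 = 61.23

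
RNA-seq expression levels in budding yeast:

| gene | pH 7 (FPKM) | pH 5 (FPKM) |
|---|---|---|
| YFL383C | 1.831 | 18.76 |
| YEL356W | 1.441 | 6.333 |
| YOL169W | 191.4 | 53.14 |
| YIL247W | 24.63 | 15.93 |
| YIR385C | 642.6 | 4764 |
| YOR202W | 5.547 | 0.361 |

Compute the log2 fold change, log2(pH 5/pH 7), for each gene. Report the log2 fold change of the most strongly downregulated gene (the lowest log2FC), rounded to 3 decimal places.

-3.942

log2(18.76/1.831) = 3.357  (YFL383C)
log2(6.333/1.441) = 2.136  (YEL356W)
log2(53.14/191.4) = -1.849  (YOL169W)
log2(15.93/24.63) = -0.629  (YIL247W)
log2(4764/642.6) = 2.890  (YIR385C)
log2(0.361/5.547) = -3.942  (YOR202W)
YOR202W is most strongly downregulated.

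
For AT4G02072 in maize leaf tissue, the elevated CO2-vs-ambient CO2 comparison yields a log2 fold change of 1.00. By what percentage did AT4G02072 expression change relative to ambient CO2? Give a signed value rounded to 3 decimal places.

Fold change = 2^(1.00) = 2.0000
Percent change = (FC − 1) × 100% = (2.0000 − 1) × 100 = 100.000%

100.000%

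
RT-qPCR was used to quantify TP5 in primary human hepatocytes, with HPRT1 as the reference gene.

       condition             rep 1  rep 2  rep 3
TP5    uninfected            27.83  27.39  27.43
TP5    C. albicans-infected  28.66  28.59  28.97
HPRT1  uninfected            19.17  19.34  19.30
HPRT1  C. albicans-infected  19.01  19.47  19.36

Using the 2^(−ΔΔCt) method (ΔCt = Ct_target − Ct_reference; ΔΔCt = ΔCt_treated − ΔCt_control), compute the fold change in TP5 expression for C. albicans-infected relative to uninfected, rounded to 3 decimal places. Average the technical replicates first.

Mean Ct: TP5 uninfected 27.550; TP5 C. albicans-infected 28.740; HPRT1 uninfected 19.270; HPRT1 C. albicans-infected 19.280
ΔCt(uninfected) = 27.550 − 19.270 = 8.280
ΔCt(C. albicans-infected) = 28.740 − 19.280 = 9.460
ΔΔCt = 9.460 − 8.280 = 1.180
Fold change = 2^(−1.180) = 0.4414

0.441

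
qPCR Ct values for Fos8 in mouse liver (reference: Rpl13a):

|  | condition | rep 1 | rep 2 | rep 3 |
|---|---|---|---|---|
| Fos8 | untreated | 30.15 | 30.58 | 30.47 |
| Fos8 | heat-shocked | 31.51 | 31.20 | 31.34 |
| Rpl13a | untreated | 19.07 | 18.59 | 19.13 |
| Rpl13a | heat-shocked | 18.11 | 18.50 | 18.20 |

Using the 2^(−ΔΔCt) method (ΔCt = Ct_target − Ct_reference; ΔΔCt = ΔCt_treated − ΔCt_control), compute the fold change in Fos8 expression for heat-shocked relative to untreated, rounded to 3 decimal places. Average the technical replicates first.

Mean Ct: Fos8 untreated 30.400; Fos8 heat-shocked 31.350; Rpl13a untreated 18.930; Rpl13a heat-shocked 18.270
ΔCt(untreated) = 30.400 − 18.930 = 11.470
ΔCt(heat-shocked) = 31.350 − 18.270 = 13.080
ΔΔCt = 13.080 − 11.470 = 1.610
Fold change = 2^(−1.610) = 0.3276

0.328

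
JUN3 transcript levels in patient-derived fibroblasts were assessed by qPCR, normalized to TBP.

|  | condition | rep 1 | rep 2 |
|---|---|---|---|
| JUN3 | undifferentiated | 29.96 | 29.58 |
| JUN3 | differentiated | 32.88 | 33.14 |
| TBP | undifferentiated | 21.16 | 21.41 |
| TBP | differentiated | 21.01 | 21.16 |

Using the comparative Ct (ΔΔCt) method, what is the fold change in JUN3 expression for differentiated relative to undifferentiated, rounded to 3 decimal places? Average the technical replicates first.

Mean Ct: JUN3 undifferentiated 29.770; JUN3 differentiated 33.010; TBP undifferentiated 21.285; TBP differentiated 21.085
ΔCt(undifferentiated) = 29.770 − 21.285 = 8.485
ΔCt(differentiated) = 33.010 − 21.085 = 11.925
ΔΔCt = 11.925 − 8.485 = 3.440
Fold change = 2^(−3.440) = 0.0921

0.092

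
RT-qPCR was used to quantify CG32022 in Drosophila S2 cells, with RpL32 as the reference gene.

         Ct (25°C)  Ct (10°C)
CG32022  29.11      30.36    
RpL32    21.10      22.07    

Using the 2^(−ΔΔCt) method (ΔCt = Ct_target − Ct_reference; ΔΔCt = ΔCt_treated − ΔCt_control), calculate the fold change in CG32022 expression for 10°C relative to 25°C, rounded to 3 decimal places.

0.824

ΔCt(25°C) = 29.110 − 21.100 = 8.010
ΔCt(10°C) = 30.360 − 22.070 = 8.290
ΔΔCt = 8.290 − 8.010 = 0.280
Fold change = 2^(−0.280) = 0.8236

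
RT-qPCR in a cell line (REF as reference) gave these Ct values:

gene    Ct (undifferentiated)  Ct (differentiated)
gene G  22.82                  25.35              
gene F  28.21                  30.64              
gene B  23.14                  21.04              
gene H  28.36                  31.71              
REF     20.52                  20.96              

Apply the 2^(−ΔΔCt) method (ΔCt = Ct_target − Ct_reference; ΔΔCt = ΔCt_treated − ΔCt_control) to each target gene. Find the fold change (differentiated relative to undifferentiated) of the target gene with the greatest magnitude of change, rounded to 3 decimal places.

0.133

gene G: ΔΔCt = (25.35−20.96) − (22.82−20.52) = 4.39 − 2.30 = 2.09; fold change = 2^-2.09 = 0.235
gene F: ΔΔCt = (30.64−20.96) − (28.21−20.52) = 9.68 − 7.69 = 1.99; fold change = 2^-1.99 = 0.252
gene B: ΔΔCt = (21.04−20.96) − (23.14−20.52) = 0.08 − 2.62 = -2.54; fold change = 2^2.54 = 5.816
gene H: ΔΔCt = (31.71−20.96) − (28.36−20.52) = 10.75 − 7.84 = 2.91; fold change = 2^-2.91 = 0.133
gene H has the largest |ΔΔCt| = 2.91.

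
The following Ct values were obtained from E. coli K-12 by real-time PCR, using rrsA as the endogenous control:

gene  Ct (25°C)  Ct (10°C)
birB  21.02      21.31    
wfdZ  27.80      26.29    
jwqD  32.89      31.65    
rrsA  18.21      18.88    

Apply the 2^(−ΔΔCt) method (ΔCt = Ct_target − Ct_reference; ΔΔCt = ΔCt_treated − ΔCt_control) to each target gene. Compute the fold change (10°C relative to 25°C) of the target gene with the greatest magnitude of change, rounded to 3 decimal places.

4.532

birB: ΔΔCt = (21.31−18.88) − (21.02−18.21) = 2.43 − 2.81 = -0.38; fold change = 2^0.38 = 1.301
wfdZ: ΔΔCt = (26.29−18.88) − (27.80−18.21) = 7.41 − 9.59 = -2.18; fold change = 2^2.18 = 4.532
jwqD: ΔΔCt = (31.65−18.88) − (32.89−18.21) = 12.77 − 14.68 = -1.91; fold change = 2^1.91 = 3.758
wfdZ has the largest |ΔΔCt| = 2.18.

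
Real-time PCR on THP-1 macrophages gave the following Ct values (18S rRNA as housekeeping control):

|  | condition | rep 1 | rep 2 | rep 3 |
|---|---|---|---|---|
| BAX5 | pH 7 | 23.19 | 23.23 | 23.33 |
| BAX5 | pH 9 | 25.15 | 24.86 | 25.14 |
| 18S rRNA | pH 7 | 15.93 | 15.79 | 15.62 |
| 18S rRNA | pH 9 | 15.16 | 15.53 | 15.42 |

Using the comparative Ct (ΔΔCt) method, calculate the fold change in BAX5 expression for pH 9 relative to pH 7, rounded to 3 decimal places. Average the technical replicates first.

Mean Ct: BAX5 pH 7 23.250; BAX5 pH 9 25.050; 18S rRNA pH 7 15.780; 18S rRNA pH 9 15.370
ΔCt(pH 7) = 23.250 − 15.780 = 7.470
ΔCt(pH 9) = 25.050 − 15.370 = 9.680
ΔΔCt = 9.680 − 7.470 = 2.210
Fold change = 2^(−2.210) = 0.2161

0.216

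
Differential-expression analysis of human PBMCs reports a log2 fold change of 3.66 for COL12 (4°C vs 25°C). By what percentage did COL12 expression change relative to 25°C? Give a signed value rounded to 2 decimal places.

Fold change = 2^(3.66) = 12.6407
Percent change = (FC − 1) × 100% = (12.6407 − 1) × 100 = 1164.07%

1164.07%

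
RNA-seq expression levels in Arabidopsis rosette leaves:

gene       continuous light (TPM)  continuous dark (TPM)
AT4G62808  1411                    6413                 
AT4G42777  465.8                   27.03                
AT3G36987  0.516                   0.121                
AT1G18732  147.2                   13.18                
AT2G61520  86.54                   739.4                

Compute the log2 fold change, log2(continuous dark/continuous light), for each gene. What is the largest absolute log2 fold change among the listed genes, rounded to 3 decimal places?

4.107

log2(6413/1411) = 2.184  (AT4G62808)
log2(27.03/465.8) = -4.107  (AT4G42777)
log2(0.121/0.516) = -2.092  (AT3G36987)
log2(13.18/147.2) = -3.481  (AT1G18732)
log2(739.4/86.54) = 3.095  (AT2G61520)
The largest magnitude belongs to AT4G42777.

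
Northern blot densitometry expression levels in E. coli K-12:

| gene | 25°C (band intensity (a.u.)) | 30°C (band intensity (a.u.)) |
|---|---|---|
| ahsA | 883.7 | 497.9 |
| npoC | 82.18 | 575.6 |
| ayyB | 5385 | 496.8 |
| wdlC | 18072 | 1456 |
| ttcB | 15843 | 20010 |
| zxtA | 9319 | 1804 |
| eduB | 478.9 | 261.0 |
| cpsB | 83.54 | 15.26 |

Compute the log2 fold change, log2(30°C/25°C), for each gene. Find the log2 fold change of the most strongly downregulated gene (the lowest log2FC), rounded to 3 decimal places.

-3.634

log2(497.9/883.7) = -0.828  (ahsA)
log2(575.6/82.18) = 2.808  (npoC)
log2(496.8/5385) = -3.438  (ayyB)
log2(1456/18072) = -3.634  (wdlC)
log2(20010/15843) = 0.337  (ttcB)
log2(1804/9319) = -2.369  (zxtA)
log2(261.0/478.9) = -0.876  (eduB)
log2(15.26/83.54) = -2.453  (cpsB)
wdlC is most strongly downregulated.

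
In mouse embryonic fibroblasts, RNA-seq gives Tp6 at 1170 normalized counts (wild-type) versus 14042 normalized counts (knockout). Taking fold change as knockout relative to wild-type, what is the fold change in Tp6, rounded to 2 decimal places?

Fold change = 14042 / 1170 = 12.002
Tp6 is upregulated.

12.00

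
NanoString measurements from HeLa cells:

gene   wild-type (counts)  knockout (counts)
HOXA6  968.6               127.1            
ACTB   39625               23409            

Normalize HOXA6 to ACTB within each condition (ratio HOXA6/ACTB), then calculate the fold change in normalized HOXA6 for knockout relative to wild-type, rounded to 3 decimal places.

0.222

HOXA6/ACTB (wild-type) = 968.6 / 39625 = 0.024444
HOXA6/ACTB (knockout) = 127.1 / 23409 = 0.0054295
Fold change = 0.0054295 / 0.024444 = 0.2221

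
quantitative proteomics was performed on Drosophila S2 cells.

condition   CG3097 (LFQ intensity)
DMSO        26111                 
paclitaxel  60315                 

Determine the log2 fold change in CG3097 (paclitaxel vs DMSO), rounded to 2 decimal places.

1.21

Fold change = 60315 / 26111 = 2.3099
log2(2.3099) = 1.208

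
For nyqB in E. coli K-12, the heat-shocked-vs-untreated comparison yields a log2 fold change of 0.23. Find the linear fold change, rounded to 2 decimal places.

Fold change = 2^(0.23) = 1.173

1.17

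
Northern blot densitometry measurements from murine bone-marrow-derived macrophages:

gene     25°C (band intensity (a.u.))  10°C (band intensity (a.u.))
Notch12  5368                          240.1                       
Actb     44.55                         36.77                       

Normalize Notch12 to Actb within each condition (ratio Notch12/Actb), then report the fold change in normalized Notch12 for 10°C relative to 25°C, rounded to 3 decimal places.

0.054

Notch12/Actb (25°C) = 5368 / 44.55 = 120.49
Notch12/Actb (10°C) = 240.1 / 36.77 = 6.5298
Fold change = 6.5298 / 120.49 = 0.0542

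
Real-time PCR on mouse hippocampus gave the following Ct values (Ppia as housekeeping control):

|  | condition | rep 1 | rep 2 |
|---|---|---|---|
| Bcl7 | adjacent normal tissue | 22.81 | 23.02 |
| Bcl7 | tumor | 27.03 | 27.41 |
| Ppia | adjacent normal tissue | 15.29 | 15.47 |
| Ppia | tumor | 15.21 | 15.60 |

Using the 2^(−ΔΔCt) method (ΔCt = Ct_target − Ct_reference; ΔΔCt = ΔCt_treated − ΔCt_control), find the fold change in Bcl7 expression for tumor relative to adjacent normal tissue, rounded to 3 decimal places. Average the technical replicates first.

0.051

Mean Ct: Bcl7 adjacent normal tissue 22.915; Bcl7 tumor 27.220; Ppia adjacent normal tissue 15.380; Ppia tumor 15.405
ΔCt(adjacent normal tissue) = 22.915 − 15.380 = 7.535
ΔCt(tumor) = 27.220 − 15.405 = 11.815
ΔΔCt = 11.815 − 7.535 = 4.280
Fold change = 2^(−4.280) = 0.0515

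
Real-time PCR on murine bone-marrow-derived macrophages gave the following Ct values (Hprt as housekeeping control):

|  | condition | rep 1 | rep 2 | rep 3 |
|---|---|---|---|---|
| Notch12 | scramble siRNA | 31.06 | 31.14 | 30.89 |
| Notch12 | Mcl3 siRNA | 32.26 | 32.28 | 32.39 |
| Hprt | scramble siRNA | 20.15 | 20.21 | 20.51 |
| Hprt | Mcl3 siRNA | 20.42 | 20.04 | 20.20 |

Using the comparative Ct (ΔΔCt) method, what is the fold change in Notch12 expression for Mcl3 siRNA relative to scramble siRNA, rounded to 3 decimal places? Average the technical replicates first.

Mean Ct: Notch12 scramble siRNA 31.030; Notch12 Mcl3 siRNA 32.310; Hprt scramble siRNA 20.290; Hprt Mcl3 siRNA 20.220
ΔCt(scramble siRNA) = 31.030 − 20.290 = 10.740
ΔCt(Mcl3 siRNA) = 32.310 − 20.220 = 12.090
ΔΔCt = 12.090 − 10.740 = 1.350
Fold change = 2^(−1.350) = 0.3923

0.392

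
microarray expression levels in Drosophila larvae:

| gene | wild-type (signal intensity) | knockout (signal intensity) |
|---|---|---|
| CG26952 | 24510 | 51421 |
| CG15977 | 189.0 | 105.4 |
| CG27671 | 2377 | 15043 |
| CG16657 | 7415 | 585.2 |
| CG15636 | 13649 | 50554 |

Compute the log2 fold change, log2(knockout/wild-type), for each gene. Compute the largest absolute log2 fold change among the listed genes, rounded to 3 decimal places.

log2(51421/24510) = 1.069  (CG26952)
log2(105.4/189.0) = -0.843  (CG15977)
log2(15043/2377) = 2.662  (CG27671)
log2(585.2/7415) = -3.663  (CG16657)
log2(50554/13649) = 1.889  (CG15636)
The largest magnitude belongs to CG16657.

3.663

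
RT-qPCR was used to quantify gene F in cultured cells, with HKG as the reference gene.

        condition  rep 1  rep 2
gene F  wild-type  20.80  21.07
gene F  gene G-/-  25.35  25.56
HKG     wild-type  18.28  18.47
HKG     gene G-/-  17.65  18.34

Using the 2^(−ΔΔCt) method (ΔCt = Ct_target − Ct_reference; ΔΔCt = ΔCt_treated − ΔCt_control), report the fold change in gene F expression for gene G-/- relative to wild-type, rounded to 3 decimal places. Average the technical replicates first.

0.033

Mean Ct: gene F wild-type 20.935; gene F gene G-/- 25.455; HKG wild-type 18.375; HKG gene G-/- 17.995
ΔCt(wild-type) = 20.935 − 18.375 = 2.560
ΔCt(gene G-/-) = 25.455 − 17.995 = 7.460
ΔΔCt = 7.460 − 2.560 = 4.900
Fold change = 2^(−4.900) = 0.0335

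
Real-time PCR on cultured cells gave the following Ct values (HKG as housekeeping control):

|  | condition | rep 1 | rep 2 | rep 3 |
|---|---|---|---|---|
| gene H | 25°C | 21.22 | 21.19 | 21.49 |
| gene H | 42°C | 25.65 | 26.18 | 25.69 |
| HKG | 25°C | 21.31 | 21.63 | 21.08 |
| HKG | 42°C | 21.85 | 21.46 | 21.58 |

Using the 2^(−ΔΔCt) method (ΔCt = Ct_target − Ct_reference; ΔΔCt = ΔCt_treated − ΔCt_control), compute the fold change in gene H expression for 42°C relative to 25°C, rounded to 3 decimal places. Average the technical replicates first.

0.053

Mean Ct: gene H 25°C 21.300; gene H 42°C 25.840; HKG 25°C 21.340; HKG 42°C 21.630
ΔCt(25°C) = 21.300 − 21.340 = -0.040
ΔCt(42°C) = 25.840 − 21.630 = 4.210
ΔΔCt = 4.210 − (-0.040) = 4.250
Fold change = 2^(−4.250) = 0.0526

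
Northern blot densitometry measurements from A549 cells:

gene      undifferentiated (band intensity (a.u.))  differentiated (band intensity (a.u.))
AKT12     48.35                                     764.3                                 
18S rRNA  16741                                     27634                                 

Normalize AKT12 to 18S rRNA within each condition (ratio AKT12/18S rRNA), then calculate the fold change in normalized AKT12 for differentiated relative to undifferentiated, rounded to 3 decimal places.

9.576

AKT12/18S rRNA (undifferentiated) = 48.35 / 16741 = 0.0028881
AKT12/18S rRNA (differentiated) = 764.3 / 27634 = 0.027658
Fold change = 0.027658 / 0.0028881 = 9.5765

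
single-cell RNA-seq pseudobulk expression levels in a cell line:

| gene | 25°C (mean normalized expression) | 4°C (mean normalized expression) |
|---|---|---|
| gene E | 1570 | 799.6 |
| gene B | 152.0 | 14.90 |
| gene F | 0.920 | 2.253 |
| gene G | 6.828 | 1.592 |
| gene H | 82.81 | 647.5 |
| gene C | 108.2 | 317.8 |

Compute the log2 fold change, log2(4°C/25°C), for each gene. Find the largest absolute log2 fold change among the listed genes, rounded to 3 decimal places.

log2(799.6/1570) = -0.973  (gene E)
log2(14.90/152.0) = -3.351  (gene B)
log2(2.253/0.920) = 1.292  (gene F)
log2(1.592/6.828) = -2.101  (gene G)
log2(647.5/82.81) = 2.967  (gene H)
log2(317.8/108.2) = 1.554  (gene C)
The largest magnitude belongs to gene B.

3.351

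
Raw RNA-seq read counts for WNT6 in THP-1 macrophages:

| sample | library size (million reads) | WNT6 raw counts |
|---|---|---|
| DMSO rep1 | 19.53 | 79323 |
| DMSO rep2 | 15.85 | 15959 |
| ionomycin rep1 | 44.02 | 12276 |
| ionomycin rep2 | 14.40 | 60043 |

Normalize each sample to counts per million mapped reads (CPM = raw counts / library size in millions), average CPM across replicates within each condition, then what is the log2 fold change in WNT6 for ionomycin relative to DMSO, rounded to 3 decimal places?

-0.188

CPM(DMSO rep1) = 79323 / 19.53 = 4061.5975
CPM(DMSO rep2) = 15959 / 15.85 = 1006.8770
CPM(ionomycin rep1) = 12276 / 44.02 = 278.8732
CPM(ionomycin rep2) = 60043 / 14.40 = 4169.6528
mean CPM(DMSO) = 2534.2373; mean CPM(ionomycin) = 2224.2630
Fold change = 2224.2630 / 2534.2373 = 0.87769
log2(0.87769) = -0.1882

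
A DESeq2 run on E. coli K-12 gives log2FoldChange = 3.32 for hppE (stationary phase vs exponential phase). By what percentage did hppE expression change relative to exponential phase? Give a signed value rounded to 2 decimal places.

898.66%

Fold change = 2^(3.32) = 9.9866
Percent change = (FC − 1) × 100% = (9.9866 − 1) × 100 = 898.66%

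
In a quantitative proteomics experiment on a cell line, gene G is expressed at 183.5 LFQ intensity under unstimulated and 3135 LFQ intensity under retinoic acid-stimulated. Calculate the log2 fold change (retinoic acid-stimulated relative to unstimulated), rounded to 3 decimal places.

Fold change = 3135 / 183.5 = 17.0845
log2(17.0845) = 4.0946

4.095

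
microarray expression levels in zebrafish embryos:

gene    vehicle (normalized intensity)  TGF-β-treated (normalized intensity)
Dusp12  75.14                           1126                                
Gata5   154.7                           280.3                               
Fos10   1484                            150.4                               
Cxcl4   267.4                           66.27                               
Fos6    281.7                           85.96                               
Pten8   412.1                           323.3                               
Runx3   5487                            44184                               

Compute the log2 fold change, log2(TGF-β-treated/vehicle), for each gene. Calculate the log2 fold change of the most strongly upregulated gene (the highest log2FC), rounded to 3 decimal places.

3.905

log2(1126/75.14) = 3.905  (Dusp12)
log2(280.3/154.7) = 0.857  (Gata5)
log2(150.4/1484) = -3.303  (Fos10)
log2(66.27/267.4) = -2.013  (Cxcl4)
log2(85.96/281.7) = -1.712  (Fos6)
log2(323.3/412.1) = -0.350  (Pten8)
log2(44184/5487) = 3.009  (Runx3)
Dusp12 is most strongly upregulated.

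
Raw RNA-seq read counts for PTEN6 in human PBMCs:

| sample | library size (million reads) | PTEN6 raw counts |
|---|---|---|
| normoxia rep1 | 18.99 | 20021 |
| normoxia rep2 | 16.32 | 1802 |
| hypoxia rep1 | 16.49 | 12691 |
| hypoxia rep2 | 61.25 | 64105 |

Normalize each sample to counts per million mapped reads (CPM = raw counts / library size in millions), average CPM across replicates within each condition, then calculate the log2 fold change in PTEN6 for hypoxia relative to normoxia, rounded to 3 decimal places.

0.641

CPM(normoxia rep1) = 20021 / 18.99 = 1054.2917
CPM(normoxia rep2) = 1802 / 16.32 = 110.4167
CPM(hypoxia rep1) = 12691 / 16.49 = 769.6180
CPM(hypoxia rep2) = 64105 / 61.25 = 1046.6122
mean CPM(normoxia) = 582.3542; mean CPM(hypoxia) = 908.1151
Fold change = 908.1151 / 582.3542 = 1.55939
log2(1.55939) = 0.6410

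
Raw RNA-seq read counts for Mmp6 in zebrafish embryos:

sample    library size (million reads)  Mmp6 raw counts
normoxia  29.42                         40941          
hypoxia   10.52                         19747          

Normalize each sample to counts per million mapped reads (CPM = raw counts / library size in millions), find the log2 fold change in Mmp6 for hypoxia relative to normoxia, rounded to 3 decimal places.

CPM(normoxia) = 40941 / 29.42 = 1391.6044
CPM(hypoxia) = 19747 / 10.52 = 1877.0913
Fold change = 1877.0913 / 1391.6044 = 1.34887
log2(1.34887) = 0.4317

0.432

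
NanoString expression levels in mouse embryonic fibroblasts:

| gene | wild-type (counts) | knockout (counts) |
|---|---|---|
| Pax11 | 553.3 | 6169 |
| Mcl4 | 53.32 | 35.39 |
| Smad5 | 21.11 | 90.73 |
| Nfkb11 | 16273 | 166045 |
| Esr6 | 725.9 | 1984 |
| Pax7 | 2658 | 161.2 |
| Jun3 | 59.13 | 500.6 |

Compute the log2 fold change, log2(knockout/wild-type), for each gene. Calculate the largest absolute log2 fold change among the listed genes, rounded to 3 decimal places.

log2(6169/553.3) = 3.479  (Pax11)
log2(35.39/53.32) = -0.591  (Mcl4)
log2(90.73/21.11) = 2.104  (Smad5)
log2(166045/16273) = 3.351  (Nfkb11)
log2(1984/725.9) = 1.451  (Esr6)
log2(161.2/2658) = -4.043  (Pax7)
log2(500.6/59.13) = 3.082  (Jun3)
The largest magnitude belongs to Pax7.

4.043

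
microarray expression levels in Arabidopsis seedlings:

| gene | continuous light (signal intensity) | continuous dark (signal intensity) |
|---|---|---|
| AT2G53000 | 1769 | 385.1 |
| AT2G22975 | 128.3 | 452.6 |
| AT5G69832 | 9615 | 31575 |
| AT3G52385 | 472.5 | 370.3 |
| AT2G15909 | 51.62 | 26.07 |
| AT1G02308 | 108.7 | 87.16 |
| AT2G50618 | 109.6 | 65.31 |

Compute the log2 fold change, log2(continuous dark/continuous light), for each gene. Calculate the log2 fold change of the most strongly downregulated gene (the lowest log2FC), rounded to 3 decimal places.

log2(385.1/1769) = -2.200  (AT2G53000)
log2(452.6/128.3) = 1.819  (AT2G22975)
log2(31575/9615) = 1.715  (AT5G69832)
log2(370.3/472.5) = -0.352  (AT3G52385)
log2(26.07/51.62) = -0.986  (AT2G15909)
log2(87.16/108.7) = -0.319  (AT1G02308)
log2(65.31/109.6) = -0.747  (AT2G50618)
AT2G53000 is most strongly downregulated.

-2.200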